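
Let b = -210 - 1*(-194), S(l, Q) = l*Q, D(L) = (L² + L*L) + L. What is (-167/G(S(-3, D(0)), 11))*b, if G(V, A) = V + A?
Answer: 2672/11 ≈ 242.91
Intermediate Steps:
D(L) = L + 2*L² (D(L) = (L² + L²) + L = 2*L² + L = L + 2*L²)
S(l, Q) = Q*l
G(V, A) = A + V
b = -16 (b = -210 + 194 = -16)
(-167/G(S(-3, D(0)), 11))*b = -167/(11 + (0*(1 + 2*0))*(-3))*(-16) = -167/(11 + (0*(1 + 0))*(-3))*(-16) = -167/(11 + (0*1)*(-3))*(-16) = -167/(11 + 0*(-3))*(-16) = -167/(11 + 0)*(-16) = -167/11*(-16) = 2672/11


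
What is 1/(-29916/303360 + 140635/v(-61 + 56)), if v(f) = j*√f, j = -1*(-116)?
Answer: -53002376640/157997786125704209 + 130321346636800*I*√5/157997786125704209 ≈ -3.3546e-7 + 0.0018444*I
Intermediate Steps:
j = 116
v(f) = 116*√f
1/(-29916/303360 + 140635/v(-61 + 56)) = 1/(-29916/303360 + 140635/((116*√(-61 + 56)))) = 1/(-29916*1/303360 + 140635/((116*√(-5)))) = 1/(-2493/25280 + 140635/((116*(I*√5)))) = 1/(-2493/25280 + 140635/((116*I*√5))) = 1/(-2493/25280 + 140635*(-I*√5/580)) = 1/(-2493/25280 - 28127*I*√5/116)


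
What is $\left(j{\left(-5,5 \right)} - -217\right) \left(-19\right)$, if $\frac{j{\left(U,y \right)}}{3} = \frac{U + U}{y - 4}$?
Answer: $-3553$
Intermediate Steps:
$j{\left(U,y \right)} = \frac{6 U}{-4 + y}$ ($j{\left(U,y \right)} = 3 \frac{U + U}{y - 4} = 3 \frac{2 U}{-4 + y} = \frac{6 U}{-4 + y}$)
$\left(j{\left(-5,5 \right)} - -217\right) \left(-19\right) = \left(6 \left(-5\right) \frac{1}{-4 + 5} - -217\right) \left(-19\right) = \left(6 \left(-5\right) 1^{-1} + 217\right) \left(-19\right) = \left(6 \left(-5\right) 1 + 217\right) \left(-19\right) = \left(-30 + 217\right) \left(-19\right) = 187 \left(-19\right) = -3553$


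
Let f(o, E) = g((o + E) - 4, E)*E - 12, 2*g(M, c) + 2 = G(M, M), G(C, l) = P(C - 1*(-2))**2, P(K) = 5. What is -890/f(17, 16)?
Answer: -445/86 ≈ -5.1744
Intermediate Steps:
G(C, l) = 25 (G(C, l) = 5**2 = 25)
g(M, c) = 23/2 (g(M, c) = -1 + (1/2)*25 = -1 + 25/2 = 23/2)
f(o, E) = -12 + 23*E/2 (f(o, E) = 23*E/2 - 12 = -12 + 23*E/2)
-890/f(17, 16) = -890/(-12 + (23/2)*16) = -890/(-12 + 184) = -890/172 = -890*1/172 = -445/86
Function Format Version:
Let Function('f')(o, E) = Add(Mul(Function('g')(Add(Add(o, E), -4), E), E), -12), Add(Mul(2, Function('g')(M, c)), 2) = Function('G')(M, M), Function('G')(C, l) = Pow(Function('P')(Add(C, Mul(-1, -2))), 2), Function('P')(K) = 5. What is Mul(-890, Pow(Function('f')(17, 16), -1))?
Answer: Rational(-445, 86) ≈ -5.1744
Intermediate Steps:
Function('G')(C, l) = 25 (Function('G')(C, l) = Pow(5, 2) = 25)
Function('g')(M, c) = Rational(23, 2) (Function('g')(M, c) = Add(-1, Mul(Rational(1, 2), 25)) = Add(-1, Rational(25, 2)) = Rational(23, 2))
Function('f')(o, E) = Add(-12, Mul(Rational(23, 2), E)) (Function('f')(o, E) = Add(Mul(Rational(23, 2), E), -12) = Add(-12, Mul(Rational(23, 2), E)))
Mul(-890, Pow(Function('f')(17, 16), -1)) = Mul(-890, Pow(Add(-12, Mul(Rational(23, 2), 16)), -1)) = Mul(-890, Pow(Add(-12, 184), -1)) = Mul(-890, Pow(172, -1)) = Mul(-890, Rational(1, 172)) = Rational(-445, 86)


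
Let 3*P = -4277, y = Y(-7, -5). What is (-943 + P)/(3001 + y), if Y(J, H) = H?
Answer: -3553/4494 ≈ -0.79061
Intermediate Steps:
y = -5
P = -4277/3 (P = (⅓)*(-4277) = -4277/3 ≈ -1425.7)
(-943 + P)/(3001 + y) = (-943 - 4277/3)/(3001 - 5) = -7106/3/2996 = -7106/3*1/2996 = -3553/4494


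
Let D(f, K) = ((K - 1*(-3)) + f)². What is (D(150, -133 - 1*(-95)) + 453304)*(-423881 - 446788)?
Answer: -406192337901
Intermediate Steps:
D(f, K) = (3 + K + f)² (D(f, K) = ((K + 3) + f)² = ((3 + K) + f)² = (3 + K + f)²)
(D(150, -133 - 1*(-95)) + 453304)*(-423881 - 446788) = ((3 + (-133 - 1*(-95)) + 150)² + 453304)*(-423881 - 446788) = ((3 + (-133 + 95) + 150)² + 453304)*(-870669) = ((3 - 38 + 150)² + 453304)*(-870669) = (115² + 453304)*(-870669) = (13225 + 453304)*(-870669) = 466529*(-870669) = -406192337901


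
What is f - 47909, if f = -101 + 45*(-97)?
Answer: -52375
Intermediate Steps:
f = -4466 (f = -101 - 4365 = -4466)
f - 47909 = -4466 - 47909 = -52375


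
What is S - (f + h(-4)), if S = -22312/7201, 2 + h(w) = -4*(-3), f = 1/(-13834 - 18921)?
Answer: -3089509909/235868755 ≈ -13.098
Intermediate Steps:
f = -1/32755 (f = 1/(-32755) = -1/32755 ≈ -3.0530e-5)
h(w) = 10 (h(w) = -2 - 4*(-3) = -2 + 12 = 10)
S = -22312/7201 (S = -22312*1/7201 = -22312/7201 ≈ -3.0985)
S - (f + h(-4)) = -22312/7201 - (-1/32755 + 10) = -22312/7201 - 1*327549/32755 = -22312/7201 - 327549/32755 = -3089509909/235868755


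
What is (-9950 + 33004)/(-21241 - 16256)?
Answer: -23054/37497 ≈ -0.61482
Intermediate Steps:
(-9950 + 33004)/(-21241 - 16256) = 23054/(-37497) = 23054*(-1/37497) = -23054/37497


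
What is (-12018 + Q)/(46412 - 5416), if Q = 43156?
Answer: 15569/20498 ≈ 0.75954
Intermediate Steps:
(-12018 + Q)/(46412 - 5416) = (-12018 + 43156)/(46412 - 5416) = 31138/40996 = 31138*(1/40996) = 15569/20498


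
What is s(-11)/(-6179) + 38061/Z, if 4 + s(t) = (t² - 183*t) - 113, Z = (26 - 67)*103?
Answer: -243696710/26093917 ≈ -9.3392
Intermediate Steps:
Z = -4223 (Z = -41*103 = -4223)
s(t) = -117 + t² - 183*t (s(t) = -4 + ((t² - 183*t) - 113) = -4 + (-113 + t² - 183*t) = -117 + t² - 183*t)
s(-11)/(-6179) + 38061/Z = (-117 + (-11)² - 183*(-11))/(-6179) + 38061/(-4223) = (-117 + 121 + 2013)*(-1/6179) + 38061*(-1/4223) = 2017*(-1/6179) - 38061/4223 = -2017/6179 - 38061/4223 = -243696710/26093917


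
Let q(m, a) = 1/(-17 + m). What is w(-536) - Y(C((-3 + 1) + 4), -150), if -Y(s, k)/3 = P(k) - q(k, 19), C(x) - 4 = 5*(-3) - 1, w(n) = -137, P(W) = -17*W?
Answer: 1254674/167 ≈ 7513.0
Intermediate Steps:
C(x) = -12 (C(x) = 4 + (5*(-3) - 1) = 4 + (-15 - 1) = 4 - 16 = -12)
Y(s, k) = 3/(-17 + k) + 51*k (Y(s, k) = -3*(-17*k - 1/(-17 + k)) = -3*(-1/(-17 + k) - 17*k) = 3/(-17 + k) + 51*k)
w(-536) - Y(C((-3 + 1) + 4), -150) = -137 - 3*(1 + 17*(-150)*(-17 - 150))/(-17 - 150) = -137 - 3*(1 + 17*(-150)*(-167))/(-167) = -137 - 3*(-1)*(1 + 425850)/167 = -137 - 3*(-1)*425851/167 = -137 - 1*(-1277553/167) = -137 + 1277553/167 = 1254674/167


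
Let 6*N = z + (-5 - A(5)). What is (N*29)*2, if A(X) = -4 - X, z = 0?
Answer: 116/3 ≈ 38.667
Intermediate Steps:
N = ⅔ (N = (0 + (-5 - (-4 - 1*5)))/6 = (0 + (-5 - (-4 - 5)))/6 = (0 + (-5 - 1*(-9)))/6 = (0 + (-5 + 9))/6 = (0 + 4)/6 = (⅙)*4 = ⅔ ≈ 0.66667)
(N*29)*2 = ((⅔)*29)*2 = (58/3)*2 = 116/3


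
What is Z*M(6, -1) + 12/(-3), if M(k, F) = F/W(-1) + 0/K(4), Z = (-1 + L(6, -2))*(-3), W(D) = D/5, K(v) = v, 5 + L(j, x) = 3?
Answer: 41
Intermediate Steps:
L(j, x) = -2 (L(j, x) = -5 + 3 = -2)
W(D) = D/5 (W(D) = D*(⅕) = D/5)
Z = 9 (Z = (-1 - 2)*(-3) = -3*(-3) = 9)
M(k, F) = -5*F (M(k, F) = F/(((⅕)*(-1))) + 0/4 = F/(-⅕) + 0*(¼) = F*(-5) + 0 = -5*F + 0 = -5*F)
Z*M(6, -1) + 12/(-3) = 9*(-5*(-1)) + 12/(-3) = 9*5 + 12*(-⅓) = 45 - 4 = 41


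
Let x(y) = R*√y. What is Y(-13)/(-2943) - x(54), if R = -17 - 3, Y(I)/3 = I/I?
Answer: -1/981 + 60*√6 ≈ 146.97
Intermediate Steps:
Y(I) = 3 (Y(I) = 3*(I/I) = 3*1 = 3)
R = -20
x(y) = -20*√y
Y(-13)/(-2943) - x(54) = 3/(-2943) - (-20)*√54 = 3*(-1/2943) - (-20)*3*√6 = -1/981 - (-60)*√6 = -1/981 + 60*√6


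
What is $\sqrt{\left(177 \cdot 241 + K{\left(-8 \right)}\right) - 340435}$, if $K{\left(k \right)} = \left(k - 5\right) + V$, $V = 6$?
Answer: $i \sqrt{297785} \approx 545.7 i$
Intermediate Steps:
$K{\left(k \right)} = 1 + k$ ($K{\left(k \right)} = \left(k - 5\right) + 6 = \left(-5 + k\right) + 6 = 1 + k$)
$\sqrt{\left(177 \cdot 241 + K{\left(-8 \right)}\right) - 340435} = \sqrt{\left(177 \cdot 241 + \left(1 - 8\right)\right) - 340435} = \sqrt{\left(42657 - 7\right) - 340435} = \sqrt{42650 - 340435} = \sqrt{-297785} = i \sqrt{297785}$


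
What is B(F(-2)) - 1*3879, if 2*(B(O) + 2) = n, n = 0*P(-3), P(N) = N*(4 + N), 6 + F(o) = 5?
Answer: -3881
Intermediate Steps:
F(o) = -1 (F(o) = -6 + 5 = -1)
n = 0 (n = 0*(-3*(4 - 3)) = 0*(-3*1) = 0*(-3) = 0)
B(O) = -2 (B(O) = -2 + (½)*0 = -2 + 0 = -2)
B(F(-2)) - 1*3879 = -2 - 1*3879 = -2 - 3879 = -3881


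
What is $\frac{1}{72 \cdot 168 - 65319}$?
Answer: $- \frac{1}{53223} \approx -1.8789 \cdot 10^{-5}$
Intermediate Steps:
$\frac{1}{72 \cdot 168 - 65319} = \frac{1}{12096 - 65319} = \frac{1}{-53223} = - \frac{1}{53223}$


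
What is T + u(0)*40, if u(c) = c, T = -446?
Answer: -446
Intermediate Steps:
T + u(0)*40 = -446 + 0*40 = -446 + 0 = -446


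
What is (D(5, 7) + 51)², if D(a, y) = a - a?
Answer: 2601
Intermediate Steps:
D(a, y) = 0
(D(5, 7) + 51)² = (0 + 51)² = 51² = 2601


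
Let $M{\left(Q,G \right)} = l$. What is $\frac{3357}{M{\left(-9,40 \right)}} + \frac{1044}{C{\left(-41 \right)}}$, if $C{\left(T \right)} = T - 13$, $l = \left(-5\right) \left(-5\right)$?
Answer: $\frac{8621}{75} \approx 114.95$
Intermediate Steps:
$l = 25$
$M{\left(Q,G \right)} = 25$
$C{\left(T \right)} = -13 + T$ ($C{\left(T \right)} = T - 13 = -13 + T$)
$\frac{3357}{M{\left(-9,40 \right)}} + \frac{1044}{C{\left(-41 \right)}} = \frac{3357}{25} + \frac{1044}{-13 - 41} = 3357 \cdot \frac{1}{25} + \frac{1044}{-54} = \frac{3357}{25} + 1044 \left(- \frac{1}{54}\right) = \frac{3357}{25} - \frac{58}{3} = \frac{8621}{75}$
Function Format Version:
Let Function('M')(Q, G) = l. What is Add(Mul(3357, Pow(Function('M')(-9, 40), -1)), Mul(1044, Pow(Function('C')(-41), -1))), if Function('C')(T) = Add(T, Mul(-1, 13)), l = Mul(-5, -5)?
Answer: Rational(8621, 75) ≈ 114.95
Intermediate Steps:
l = 25
Function('M')(Q, G) = 25
Function('C')(T) = Add(-13, T) (Function('C')(T) = Add(T, -13) = Add(-13, T))
Add(Mul(3357, Pow(Function('M')(-9, 40), -1)), Mul(1044, Pow(Function('C')(-41), -1))) = Add(Mul(3357, Pow(25, -1)), Mul(1044, Pow(Add(-13, -41), -1))) = Add(Mul(3357, Rational(1, 25)), Mul(1044, Pow(-54, -1))) = Add(Rational(3357, 25), Mul(1044, Rational(-1, 54))) = Add(Rational(3357, 25), Rational(-58, 3)) = Rational(8621, 75)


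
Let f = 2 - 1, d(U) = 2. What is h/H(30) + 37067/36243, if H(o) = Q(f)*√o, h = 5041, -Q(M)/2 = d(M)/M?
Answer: 37067/36243 - 5041*√30/120 ≈ -229.07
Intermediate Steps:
f = 1
Q(M) = -4/M
H(o) = -4*√o (H(o) = (-4/1)*√o = (-4*1)*√o = -4*√o)
h/H(30) + 37067/36243 = 5041/((-4*√30)) + 37067/36243 = 5041*(-√30/120) + 37067*(1/36243) = -5041*√30/120 + 37067/36243 = 37067/36243 - 5041*√30/120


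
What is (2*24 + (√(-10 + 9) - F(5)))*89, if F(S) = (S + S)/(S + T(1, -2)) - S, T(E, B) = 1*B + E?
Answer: 8989/2 + 89*I ≈ 4494.5 + 89.0*I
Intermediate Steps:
T(E, B) = B + E
F(S) = -S + 2*S/(-1 + S) (F(S) = (S + S)/(S + (-2 + 1)) - S = (2*S)/(S - 1) - S = (2*S)/(-1 + S) - S = 2*S/(-1 + S) - S = -S + 2*S/(-1 + S))
(2*24 + (√(-10 + 9) - F(5)))*89 = (2*24 + (√(-10 + 9) - 5*(3 - 1*5)/(-1 + 5)))*89 = (48 + (√(-1) - 5*(3 - 5)/4))*89 = (48 + (I - 5*(-2)/4))*89 = (48 + (I - 1*(-5/2)))*89 = (48 + (I + 5/2))*89 = (48 + (5/2 + I))*89 = (101/2 + I)*89 = 8989/2 + 89*I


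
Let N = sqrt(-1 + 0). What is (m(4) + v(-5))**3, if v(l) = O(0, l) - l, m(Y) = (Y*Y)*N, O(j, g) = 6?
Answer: -7117 + 1712*I ≈ -7117.0 + 1712.0*I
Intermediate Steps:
N = I (N = sqrt(-1) = I ≈ 1.0*I)
m(Y) = I*Y**2 (m(Y) = (Y*Y)*I = Y**2*I = I*Y**2)
v(l) = 6 - l
(m(4) + v(-5))**3 = (I*4**2 + (6 - 1*(-5)))**3 = (I*16 + (6 + 5))**3 = (16*I + 11)**3 = (11 + 16*I)**3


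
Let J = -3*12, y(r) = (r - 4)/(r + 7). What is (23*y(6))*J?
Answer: -1656/13 ≈ -127.38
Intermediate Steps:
y(r) = (-4 + r)/(7 + r)
J = -36
(23*y(6))*J = (23*((-4 + 6)/(7 + 6)))*(-36) = (23*(2/13))*(-36) = (46/13)*(-36) = -1656/13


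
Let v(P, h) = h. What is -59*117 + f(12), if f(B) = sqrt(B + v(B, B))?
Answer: -6903 + 2*sqrt(6) ≈ -6898.1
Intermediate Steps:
f(B) = sqrt(2)*sqrt(B) (f(B) = sqrt(B + B) = sqrt(2*B) = sqrt(2)*sqrt(B))
-59*117 + f(12) = -59*117 + sqrt(2)*sqrt(12) = -6903 + sqrt(2)*(2*sqrt(3)) = -6903 + 2*sqrt(6)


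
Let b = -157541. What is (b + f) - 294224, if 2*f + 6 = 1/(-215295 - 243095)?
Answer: -414171867041/916780 ≈ -4.5177e+5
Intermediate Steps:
f = -2750341/916780 (f = -3 + 1/(2*(-215295 - 243095)) = -3 + (½)/(-458390) = -3 + (½)*(-1/458390) = -3 - 1/916780 = -2750341/916780 ≈ -3.0000)
(b + f) - 294224 = (-157541 - 2750341/916780) - 294224 = -144433188321/916780 - 294224 = -414171867041/916780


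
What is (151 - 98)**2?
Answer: 2809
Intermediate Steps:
(151 - 98)**2 = 53**2 = 2809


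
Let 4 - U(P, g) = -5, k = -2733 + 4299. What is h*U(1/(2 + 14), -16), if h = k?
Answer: 14094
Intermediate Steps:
k = 1566
U(P, g) = 9 (U(P, g) = 4 - 1*(-5) = 4 + 5 = 9)
h = 1566
h*U(1/(2 + 14), -16) = 1566*9 = 14094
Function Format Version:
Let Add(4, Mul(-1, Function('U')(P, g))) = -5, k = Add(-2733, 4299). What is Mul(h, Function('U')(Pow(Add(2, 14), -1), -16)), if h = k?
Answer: 14094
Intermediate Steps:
k = 1566
Function('U')(P, g) = 9 (Function('U')(P, g) = Add(4, Mul(-1, -5)) = Add(4, 5) = 9)
h = 1566
Mul(h, Function('U')(Pow(Add(2, 14), -1), -16)) = Mul(1566, 9) = 14094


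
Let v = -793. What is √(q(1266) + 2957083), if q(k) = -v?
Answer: 2*√739469 ≈ 1719.8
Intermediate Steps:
q(k) = 793 (q(k) = -1*(-793) = 793)
√(q(1266) + 2957083) = √(793 + 2957083) = √2957876 = 2*√739469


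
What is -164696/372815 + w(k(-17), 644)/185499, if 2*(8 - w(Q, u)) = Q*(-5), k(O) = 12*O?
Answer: -177676858/399750345 ≈ -0.44447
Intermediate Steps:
w(Q, u) = 8 + 5*Q/2 (w(Q, u) = 8 - Q*(-5)/2 = 8 - (-5)*Q/2 = 8 + 5*Q/2)
-164696/372815 + w(k(-17), 644)/185499 = -164696/372815 + (8 + 5*(12*(-17))/2)/185499 = -164696*1/372815 + (8 + (5/2)*(-204))*(1/185499) = -952/2155 + (8 - 510)*(1/185499) = -952/2155 - 502*1/185499 = -952/2155 - 502/185499 = -177676858/399750345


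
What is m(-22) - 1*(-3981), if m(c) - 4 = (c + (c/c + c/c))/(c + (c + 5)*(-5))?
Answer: 251035/63 ≈ 3984.7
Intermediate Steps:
m(c) = 4 + (2 + c)/(-25 - 4*c) (m(c) = 4 + (c + (c/c + c/c))/(c + (c + 5)*(-5)) = 4 + (c + (1 + 1))/(c + (5 + c)*(-5)) = 4 + (c + 2)/(c + (-25 - 5*c)) = 4 + (2 + c)/(-25 - 4*c))
m(-22) - 1*(-3981) = (98 + 15*(-22))/(25 + 4*(-22)) - 1*(-3981) = (98 - 330)/(25 - 88) + 3981 = -232/(-63) + 3981 = -1/63*(-232) + 3981 = 232/63 + 3981 = 251035/63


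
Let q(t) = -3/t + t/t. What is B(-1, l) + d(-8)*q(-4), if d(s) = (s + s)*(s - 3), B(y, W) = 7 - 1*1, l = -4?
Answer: 314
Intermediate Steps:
B(y, W) = 6 (B(y, W) = 7 - 1 = 6)
d(s) = 2*s*(-3 + s) (d(s) = (2*s)*(-3 + s) = 2*s*(-3 + s))
q(t) = 1 - 3/t (q(t) = -3/t + 1 = 1 - 3/t)
B(-1, l) + d(-8)*q(-4) = 6 + (2*(-8)*(-3 - 8))*((-3 - 4)/(-4)) = 6 + (2*(-8)*(-11))*(-1/4*(-7)) = 6 + 176*(7/4) = 6 + 308 = 314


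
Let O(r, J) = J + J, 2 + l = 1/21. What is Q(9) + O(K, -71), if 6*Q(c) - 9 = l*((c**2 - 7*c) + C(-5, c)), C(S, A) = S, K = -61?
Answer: -9118/63 ≈ -144.73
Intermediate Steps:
l = -41/21 (l = -2 + 1/21 = -41/21 ≈ -1.9524)
Q(c) = 197/63 - 41*c**2/126 + 41*c/18 (Q(c) = 3/2 + (-41*((c**2 - 7*c) - 5)/21)/6 = 3/2 + (-41*(-5 + c**2 - 7*c)/21)/6 = 3/2 + (205/21 - 41*c**2/21 + 41*c/3)/6 = 3/2 + (205/126 - 41*c**2/126 + 41*c/18) = 197/63 - 41*c**2/126 + 41*c/18)
O(r, J) = 2*J
Q(9) + O(K, -71) = (197/63 - 41/126*9**2 + (41/18)*9) + 2*(-71) = (197/63 - 41/126*81 + 41/2) - 142 = (197/63 - 369/14 + 41/2) - 142 = -172/63 - 142 = -9118/63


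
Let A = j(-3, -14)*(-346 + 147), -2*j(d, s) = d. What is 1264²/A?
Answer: -3195392/597 ≈ -5352.4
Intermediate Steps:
j(d, s) = -d/2
A = -597/2 (A = (-½*(-3))*(-346 + 147) = (3/2)*(-199) = -597/2 ≈ -298.50)
1264²/A = 1264²/(-597/2) = 1597696*(-2/597) = -3195392/597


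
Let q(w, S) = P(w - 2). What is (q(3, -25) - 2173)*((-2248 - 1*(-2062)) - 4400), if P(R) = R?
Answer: 9960792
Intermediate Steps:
q(w, S) = -2 + w (q(w, S) = w - 2 = -2 + w)
(q(3, -25) - 2173)*((-2248 - 1*(-2062)) - 4400) = ((-2 + 3) - 2173)*((-2248 - 1*(-2062)) - 4400) = (1 - 2173)*((-2248 + 2062) - 4400) = -2172*(-186 - 4400) = -2172*(-4586) = 9960792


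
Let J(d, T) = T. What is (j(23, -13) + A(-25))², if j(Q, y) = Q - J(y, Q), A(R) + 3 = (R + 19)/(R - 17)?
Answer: 400/49 ≈ 8.1633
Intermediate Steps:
A(R) = -3 + (19 + R)/(-17 + R) (A(R) = -3 + (R + 19)/(R - 17) = -3 + (19 + R)/(-17 + R))
j(Q, y) = 0 (j(Q, y) = Q - Q = 0)
(j(23, -13) + A(-25))² = (0 + 2*(35 - 1*(-25))/(-17 - 25))² = (0 + 2*(35 + 25)/(-42))² = (0 + 2*(-1/42)*60)² = (0 - 20/7)² = (-20/7)² = 400/49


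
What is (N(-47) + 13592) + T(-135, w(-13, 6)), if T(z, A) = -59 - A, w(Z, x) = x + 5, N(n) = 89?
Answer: 13611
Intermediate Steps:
w(Z, x) = 5 + x
(N(-47) + 13592) + T(-135, w(-13, 6)) = (89 + 13592) + (-59 - (5 + 6)) = 13681 + (-59 - 1*11) = 13681 + (-59 - 11) = 13681 - 70 = 13611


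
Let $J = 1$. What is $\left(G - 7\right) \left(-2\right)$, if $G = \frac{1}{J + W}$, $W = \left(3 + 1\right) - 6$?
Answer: $16$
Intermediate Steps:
$W = -2$ ($W = 4 - 6 = -2$)
$G = -1$ ($G = \frac{1}{1 - 2} = \frac{1}{-1} = -1$)
$\left(G - 7\right) \left(-2\right) = \left(-1 - 7\right) \left(-2\right) = \left(-8\right) \left(-2\right) = 16$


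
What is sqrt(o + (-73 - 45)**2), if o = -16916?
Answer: 4*I*sqrt(187) ≈ 54.699*I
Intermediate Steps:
sqrt(o + (-73 - 45)**2) = sqrt(-16916 + (-73 - 45)**2) = sqrt(-16916 + (-118)**2) = sqrt(-16916 + 13924) = sqrt(-2992) = 4*I*sqrt(187)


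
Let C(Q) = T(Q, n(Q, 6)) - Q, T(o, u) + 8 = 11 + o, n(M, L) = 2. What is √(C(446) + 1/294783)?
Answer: 5*√10427653842/294783 ≈ 1.7321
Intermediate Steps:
T(o, u) = 3 + o (T(o, u) = -8 + (11 + o) = 3 + o)
C(Q) = 3 (C(Q) = (3 + Q) - Q = 3)
√(C(446) + 1/294783) = √(3 + 1/294783) = √(884350/294783) = 5*√10427653842/294783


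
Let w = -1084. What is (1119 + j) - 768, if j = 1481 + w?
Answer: 748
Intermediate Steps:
j = 397 (j = 1481 - 1084 = 397)
(1119 + j) - 768 = (1119 + 397) - 768 = 1516 - 768 = 748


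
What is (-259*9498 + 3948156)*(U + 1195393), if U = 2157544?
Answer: 4989753667038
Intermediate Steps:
(-259*9498 + 3948156)*(U + 1195393) = (-259*9498 + 3948156)*(2157544 + 1195393) = (-2459982 + 3948156)*3352937 = 1488174*3352937 = 4989753667038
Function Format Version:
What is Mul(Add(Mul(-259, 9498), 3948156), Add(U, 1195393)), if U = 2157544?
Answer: 4989753667038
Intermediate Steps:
Mul(Add(Mul(-259, 9498), 3948156), Add(U, 1195393)) = Mul(Add(Mul(-259, 9498), 3948156), Add(2157544, 1195393)) = Mul(Add(-2459982, 3948156), 3352937) = Mul(1488174, 3352937) = 4989753667038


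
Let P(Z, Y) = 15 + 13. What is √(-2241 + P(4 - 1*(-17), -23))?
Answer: I*√2213 ≈ 47.043*I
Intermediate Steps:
P(Z, Y) = 28
√(-2241 + P(4 - 1*(-17), -23)) = √(-2241 + 28) = √(-2213) = I*√2213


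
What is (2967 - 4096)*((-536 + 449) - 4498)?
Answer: 5176465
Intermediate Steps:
(2967 - 4096)*((-536 + 449) - 4498) = -1129*(-87 - 4498) = -1129*(-4585) = 5176465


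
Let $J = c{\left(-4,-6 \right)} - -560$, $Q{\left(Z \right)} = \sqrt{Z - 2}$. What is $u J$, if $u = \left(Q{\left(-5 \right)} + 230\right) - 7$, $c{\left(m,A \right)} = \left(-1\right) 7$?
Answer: $123319 + 553 i \sqrt{7} \approx 1.2332 \cdot 10^{5} + 1463.1 i$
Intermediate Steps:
$c{\left(m,A \right)} = -7$
$Q{\left(Z \right)} = \sqrt{-2 + Z}$
$u = 223 + i \sqrt{7}$ ($u = \left(\sqrt{-2 - 5} + 230\right) - 7 = \left(\sqrt{-7} + 230\right) - 7 = \left(i \sqrt{7} + 230\right) - 7 = \left(230 + i \sqrt{7}\right) - 7 = 223 + i \sqrt{7} \approx 223.0 + 2.6458 i$)
$J = 553$ ($J = -7 - -560 = -7 + 560 = 553$)
$u J = \left(223 + i \sqrt{7}\right) 553 = 123319 + 553 i \sqrt{7}$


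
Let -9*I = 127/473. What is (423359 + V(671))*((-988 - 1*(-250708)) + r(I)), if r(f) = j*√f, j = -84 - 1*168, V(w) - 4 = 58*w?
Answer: 115440811320 - 38831604*I*√60071/473 ≈ 1.1544e+11 - 2.0121e+7*I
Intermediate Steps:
I = -127/4257 (I = -127/(9*473) = -⅑*127/473 = -127/4257 ≈ -0.029833)
V(w) = 4 + 58*w
j = -252 (j = -84 - 168 = -252)
r(f) = -252*√f
(423359 + V(671))*((-988 - 1*(-250708)) + r(I)) = (423359 + (4 + 58*671))*((-988 - 1*(-250708)) - 84*I*√60071/473) = (423359 + (4 + 38918))*((-988 + 250708) - 84*I*√60071/473) = (423359 + 38922)*(249720 - 84*I*√60071/473) = 462281*(249720 - 84*I*√60071/473) = 115440811320 - 38831604*I*√60071/473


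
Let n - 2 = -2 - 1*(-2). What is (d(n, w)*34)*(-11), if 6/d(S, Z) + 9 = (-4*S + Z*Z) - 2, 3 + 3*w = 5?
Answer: 20196/167 ≈ 120.93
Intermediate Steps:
w = ⅔ (w = -1 + (⅓)*5 = -1 + 5/3 = ⅔ ≈ 0.66667)
n = 2 (n = 2 + (-2 - 1*(-2)) = 2 + (-2 + 2) = 2 + 0 = 2)
d(S, Z) = 6/(-11 + Z² - 4*S) (d(S, Z) = 6/(-9 + ((-4*S + Z*Z) - 2)) = 6/(-9 + ((-4*S + Z²) - 2)) = 6/(-9 + ((Z² - 4*S) - 2)) = 6/(-9 + (-2 + Z² - 4*S)) = 6/(-11 + Z² - 4*S))
(d(n, w)*34)*(-11) = (-6/(11 - (⅔)² + 4*2)*34)*(-11) = (-6/(11 - 1*4/9 + 8)*34)*(-11) = (-6/(11 - 4/9 + 8)*34)*(-11) = (-6/167/9*34)*(-11) = (-6*9/167*34)*(-11) = -54/167*34*(-11) = -1836/167*(-11) = 20196/167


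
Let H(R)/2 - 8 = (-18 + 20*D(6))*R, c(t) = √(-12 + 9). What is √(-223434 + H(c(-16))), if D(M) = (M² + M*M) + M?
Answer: √(-223418 + 3084*I*√3) ≈ 5.65 + 472.71*I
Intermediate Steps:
c(t) = I*√3 (c(t) = √(-3) = I*√3)
D(M) = M + 2*M² (D(M) = (M² + M²) + M = 2*M² + M = M + 2*M²)
H(R) = 16 + 3084*R (H(R) = 16 + 2*((-18 + 20*(6*(1 + 2*6)))*R) = 16 + 2*((-18 + 20*(6*(1 + 12)))*R) = 16 + 2*((-18 + 20*(6*13))*R) = 16 + 2*((-18 + 20*78)*R) = 16 + 2*((-18 + 1560)*R) = 16 + 2*(1542*R) = 16 + 3084*R)
√(-223434 + H(c(-16))) = √(-223434 + (16 + 3084*(I*√3))) = √(-223434 + (16 + 3084*I*√3)) = √(-223418 + 3084*I*√3)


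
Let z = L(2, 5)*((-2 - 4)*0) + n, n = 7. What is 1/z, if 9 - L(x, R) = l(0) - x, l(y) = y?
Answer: ⅐ ≈ 0.14286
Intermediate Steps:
L(x, R) = 9 + x (L(x, R) = 9 - (0 - x) = 9 - (-1)*x = 9 + x)
z = 7 (z = (9 + 2)*((-2 - 4)*0) + 7 = 11*(-6*0) + 7 = 11*0 + 7 = 0 + 7 = 7)
1/z = 1/7 = ⅐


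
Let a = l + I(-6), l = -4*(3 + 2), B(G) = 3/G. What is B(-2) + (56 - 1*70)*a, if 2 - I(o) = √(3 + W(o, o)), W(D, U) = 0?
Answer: 501/2 + 14*√3 ≈ 274.75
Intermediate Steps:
I(o) = 2 - √3 (I(o) = 2 - √(3 + 0) = 2 - √3)
l = -20 (l = -4*5 = -20)
a = -18 - √3 (a = -20 + (2 - √3) = -18 - √3 ≈ -19.732)
B(-2) + (56 - 1*70)*a = 3/(-2) + (56 - 1*70)*(-18 - √3) = 3*(-½) + (56 - 70)*(-18 - √3) = -3/2 - 14*(-18 - √3) = -3/2 + (252 + 14*√3) = 501/2 + 14*√3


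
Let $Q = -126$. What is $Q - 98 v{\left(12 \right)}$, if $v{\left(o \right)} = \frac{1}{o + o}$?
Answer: $- \frac{1561}{12} \approx -130.08$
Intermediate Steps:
$v{\left(o \right)} = \frac{1}{2 o}$
$Q - 98 v{\left(12 \right)} = -126 - 98 \frac{1}{2 \cdot 12} = -126 - 98 \cdot \frac{1}{2} \cdot \frac{1}{12} = -126 - \frac{49}{12} = - \frac{1561}{12}$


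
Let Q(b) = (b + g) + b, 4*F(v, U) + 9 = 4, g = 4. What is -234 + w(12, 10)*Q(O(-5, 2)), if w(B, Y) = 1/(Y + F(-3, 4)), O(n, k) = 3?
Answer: -1630/7 ≈ -232.86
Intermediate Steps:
F(v, U) = -5/4 (F(v, U) = -9/4 + (¼)*4 = -9/4 + 1 = -5/4)
w(B, Y) = 1/(-5/4 + Y) (w(B, Y) = 1/(Y - 5/4) = 1/(-5/4 + Y))
Q(b) = 4 + 2*b (Q(b) = (b + 4) + b = (4 + b) + b = 4 + 2*b)
-234 + w(12, 10)*Q(O(-5, 2)) = -234 + (4/(-5 + 4*10))*(4 + 2*3) = -234 + (4/(-5 + 40))*(4 + 6) = -234 + (4/35)*10 = -234 + 8/7 = -1630/7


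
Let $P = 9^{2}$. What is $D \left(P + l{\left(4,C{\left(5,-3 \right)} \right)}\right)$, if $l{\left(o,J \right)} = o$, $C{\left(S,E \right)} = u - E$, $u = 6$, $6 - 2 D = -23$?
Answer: $\frac{2465}{2} \approx 1232.5$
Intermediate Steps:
$D = \frac{29}{2}$ ($D = 3 - - \frac{23}{2} = 3 + \frac{23}{2} = \frac{29}{2} \approx 14.5$)
$C{\left(S,E \right)} = 6 - E$
$P = 81$
$D \left(P + l{\left(4,C{\left(5,-3 \right)} \right)}\right) = \frac{29 \left(81 + 4\right)}{2} = \frac{29}{2} \cdot 85 = \frac{2465}{2}$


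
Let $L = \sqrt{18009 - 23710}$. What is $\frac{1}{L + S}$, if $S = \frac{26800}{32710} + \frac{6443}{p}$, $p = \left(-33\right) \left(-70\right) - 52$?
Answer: $\frac{200354052925574}{311735571212708573} - \frac{54551784702724 i \sqrt{5701}}{311735571212708573} \approx 0.0006427 - 0.013213 i$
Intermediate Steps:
$p = 2258$ ($p = 2310 - 52 = 2258$)
$S = \frac{27126493}{7385918}$ ($S = \frac{26800}{32710} + \frac{6443}{2258} = 26800 \cdot \frac{1}{32710} + 6443 \cdot \frac{1}{2258} = \frac{2680}{3271} + \frac{6443}{2258} = \frac{27126493}{7385918} \approx 3.6727$)
$L = i \sqrt{5701}$ ($L = \sqrt{-5701} = i \sqrt{5701} \approx 75.505 i$)
$\frac{1}{L + S} = \frac{1}{i \sqrt{5701} + \frac{27126493}{7385918}} = \frac{1}{\frac{27126493}{7385918} + i \sqrt{5701}}$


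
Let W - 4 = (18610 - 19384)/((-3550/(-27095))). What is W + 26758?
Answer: 7403357/355 ≈ 20855.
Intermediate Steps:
W = -2095733/355 (W = 4 + (18610 - 19384)/((-3550/(-27095))) = 4 - 774/((-3550*(-1/27095))) = 4 - 774/710/5419 = 4 - 774*5419/710 = 4 - 2097153/355 = -2095733/355 ≈ -5903.5)
W + 26758 = -2095733/355 + 26758 = 7403357/355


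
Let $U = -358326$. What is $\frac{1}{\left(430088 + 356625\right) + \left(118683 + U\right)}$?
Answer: $\frac{1}{547070} \approx 1.8279 \cdot 10^{-6}$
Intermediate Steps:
$\frac{1}{\left(430088 + 356625\right) + \left(118683 + U\right)} = \frac{1}{\left(430088 + 356625\right) + \left(118683 - 358326\right)} = \frac{1}{786713 - 239643} = \frac{1}{547070}$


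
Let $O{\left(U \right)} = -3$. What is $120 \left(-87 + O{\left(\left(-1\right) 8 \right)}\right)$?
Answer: $-10800$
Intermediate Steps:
$120 \left(-87 + O{\left(\left(-1\right) 8 \right)}\right) = 120 \left(-87 - 3\right) = 120 \left(-90\right) = -10800$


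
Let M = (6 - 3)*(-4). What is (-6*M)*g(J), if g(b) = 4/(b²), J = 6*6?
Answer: 2/9 ≈ 0.22222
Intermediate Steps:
J = 36
g(b) = 4/b²
M = -12 (M = 3*(-4) = -12)
(-6*M)*g(J) = (-6*(-12))*(4/36²) = 72*(4*(1/1296)) = 72*(1/324) = 2/9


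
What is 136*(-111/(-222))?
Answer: 68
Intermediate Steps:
136*(-111/(-222)) = 136*(-111*(-1/222)) = 136*(1/2) = 68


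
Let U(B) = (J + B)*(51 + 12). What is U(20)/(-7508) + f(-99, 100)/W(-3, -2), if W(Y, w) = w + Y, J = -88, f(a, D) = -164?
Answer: 313183/9385 ≈ 33.371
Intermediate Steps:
W(Y, w) = Y + w
U(B) = -5544 + 63*B (U(B) = (-88 + B)*(51 + 12) = (-88 + B)*63 = -5544 + 63*B)
U(20)/(-7508) + f(-99, 100)/W(-3, -2) = (-5544 + 63*20)/(-7508) - 164/(-3 - 2) = (-5544 + 1260)*(-1/7508) - 164/(-5) = -4284*(-1/7508) - 164*(-⅕) = 1071/1877 + 164/5 = 313183/9385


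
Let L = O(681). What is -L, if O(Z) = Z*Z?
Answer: -463761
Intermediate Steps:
O(Z) = Z²
L = 463761 (L = 681² = 463761)
-L = -1*463761 = -463761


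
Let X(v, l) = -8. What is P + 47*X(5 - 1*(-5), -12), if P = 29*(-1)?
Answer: -405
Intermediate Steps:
P = -29
P + 47*X(5 - 1*(-5), -12) = -29 + 47*(-8) = -29 - 376 = -405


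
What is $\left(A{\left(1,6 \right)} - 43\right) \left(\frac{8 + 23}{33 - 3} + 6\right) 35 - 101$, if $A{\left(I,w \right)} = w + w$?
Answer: $- \frac{46393}{6} \approx -7732.2$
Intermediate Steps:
$A{\left(I,w \right)} = 2 w$
$\left(A{\left(1,6 \right)} - 43\right) \left(\frac{8 + 23}{33 - 3} + 6\right) 35 - 101 = \left(2 \cdot 6 - 43\right) \left(\frac{8 + 23}{33 - 3} + 6\right) 35 - 101 = \left(12 - 43\right) \left(\frac{31}{30} + 6\right) 35 - 101 = - 31 \left(31 \cdot \frac{1}{30} + 6\right) 35 - 101 = - 31 \left(\frac{31}{30} + 6\right) 35 - 101 = \left(-31\right) \frac{211}{30} \cdot 35 - 101 = \left(- \frac{6541}{30}\right) 35 - 101 = - \frac{45787}{6} - 101 = - \frac{46393}{6}$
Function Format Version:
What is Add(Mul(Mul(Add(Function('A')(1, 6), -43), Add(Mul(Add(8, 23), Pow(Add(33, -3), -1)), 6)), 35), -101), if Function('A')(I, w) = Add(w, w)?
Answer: Rational(-46393, 6) ≈ -7732.2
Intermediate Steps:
Function('A')(I, w) = Mul(2, w)
Add(Mul(Mul(Add(Function('A')(1, 6), -43), Add(Mul(Add(8, 23), Pow(Add(33, -3), -1)), 6)), 35), -101) = Add(Mul(Mul(Add(Mul(2, 6), -43), Add(Mul(Add(8, 23), Pow(Add(33, -3), -1)), 6)), 35), -101) = Add(Mul(Mul(Add(12, -43), Add(Mul(31, Pow(30, -1)), 6)), 35), -101) = Add(Mul(Mul(-31, Add(Mul(31, Rational(1, 30)), 6)), 35), -101) = Add(Mul(Mul(-31, Add(Rational(31, 30), 6)), 35), -101) = Add(Mul(Mul(-31, Rational(211, 30)), 35), -101) = Add(Mul(Rational(-6541, 30), 35), -101) = Add(Rational(-45787, 6), -101) = Rational(-46393, 6)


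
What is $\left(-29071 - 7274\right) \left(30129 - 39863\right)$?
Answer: $353782230$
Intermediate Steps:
$\left(-29071 - 7274\right) \left(30129 - 39863\right) = \left(-36345\right) \left(-9734\right) = 353782230$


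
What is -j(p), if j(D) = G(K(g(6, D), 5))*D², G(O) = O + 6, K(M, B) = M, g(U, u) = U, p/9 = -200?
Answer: -38880000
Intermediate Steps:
p = -1800 (p = 9*(-200) = -1800)
G(O) = 6 + O
j(D) = 12*D² (j(D) = (6 + 6)*D² = 12*D²)
-j(p) = -12*(-1800)² = -12*3240000 = -1*38880000 = -38880000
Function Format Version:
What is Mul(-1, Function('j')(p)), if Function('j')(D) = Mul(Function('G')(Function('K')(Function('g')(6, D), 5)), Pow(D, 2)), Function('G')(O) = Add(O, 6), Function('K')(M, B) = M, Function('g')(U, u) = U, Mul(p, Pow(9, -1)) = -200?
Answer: -38880000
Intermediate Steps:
p = -1800 (p = Mul(9, -200) = -1800)
Function('G')(O) = Add(6, O)
Function('j')(D) = Mul(12, Pow(D, 2)) (Function('j')(D) = Mul(Add(6, 6), Pow(D, 2)) = Mul(12, Pow(D, 2)))
Mul(-1, Function('j')(p)) = Mul(-1, Mul(12, Pow(-1800, 2))) = Mul(-1, Mul(12, 3240000)) = Mul(-1, 38880000) = -38880000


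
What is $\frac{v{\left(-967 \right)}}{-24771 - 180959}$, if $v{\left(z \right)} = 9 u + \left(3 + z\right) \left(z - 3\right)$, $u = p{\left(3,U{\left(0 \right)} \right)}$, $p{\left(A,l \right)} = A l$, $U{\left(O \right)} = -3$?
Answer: $- \frac{934999}{205730} \approx -4.5448$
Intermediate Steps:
$u = -9$ ($u = 3 \left(-3\right) = -9$)
$v{\left(z \right)} = -81 + \left(-3 + z\right) \left(3 + z\right)$ ($v{\left(z \right)} = 9 \left(-9\right) + \left(3 + z\right) \left(z - 3\right) = -81 + \left(3 + z\right) \left(-3 + z\right) = -81 + \left(-3 + z\right) \left(3 + z\right)$)
$\frac{v{\left(-967 \right)}}{-24771 - 180959} = \frac{-90 + \left(-967\right)^{2}}{-24771 - 180959} = \frac{-90 + 935089}{-205730} = 934999 \left(- \frac{1}{205730}\right) = - \frac{934999}{205730}$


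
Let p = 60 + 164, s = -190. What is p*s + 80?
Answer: -42480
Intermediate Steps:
p = 224
p*s + 80 = 224*(-190) + 80 = -42560 + 80 = -42480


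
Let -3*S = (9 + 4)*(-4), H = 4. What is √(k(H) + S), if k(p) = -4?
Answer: 2*√30/3 ≈ 3.6515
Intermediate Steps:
S = 52/3 (S = -(9 + 4)*(-4)/3 = -13*(-4)/3 = -⅓*(-52) = 52/3 ≈ 17.333)
√(k(H) + S) = √(-4 + 52/3) = √(40/3) = 2*√30/3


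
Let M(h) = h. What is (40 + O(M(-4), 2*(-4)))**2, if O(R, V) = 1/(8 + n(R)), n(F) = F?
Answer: 25921/16 ≈ 1620.1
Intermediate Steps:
O(R, V) = 1/(8 + R)
(40 + O(M(-4), 2*(-4)))**2 = (40 + 1/(8 - 4))**2 = (40 + 1/4)**2 = (161/4)**2 = 25921/16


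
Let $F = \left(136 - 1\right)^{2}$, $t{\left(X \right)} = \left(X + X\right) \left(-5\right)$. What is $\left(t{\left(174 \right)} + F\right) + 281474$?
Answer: $297959$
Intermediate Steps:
$t{\left(X \right)} = - 10 X$ ($t{\left(X \right)} = 2 X \left(-5\right) = - 10 X$)
$F = 18225$ ($F = 135^{2} = 18225$)
$\left(t{\left(174 \right)} + F\right) + 281474 = \left(\left(-10\right) 174 + 18225\right) + 281474 = \left(-1740 + 18225\right) + 281474 = 16485 + 281474 = 297959$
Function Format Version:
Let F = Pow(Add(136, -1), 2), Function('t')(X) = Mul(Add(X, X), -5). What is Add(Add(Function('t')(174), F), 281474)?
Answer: 297959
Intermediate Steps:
Function('t')(X) = Mul(-10, X) (Function('t')(X) = Mul(Mul(2, X), -5) = Mul(-10, X))
F = 18225 (F = Pow(135, 2) = 18225)
Add(Add(Function('t')(174), F), 281474) = Add(Add(Mul(-10, 174), 18225), 281474) = Add(Add(-1740, 18225), 281474) = Add(16485, 281474) = 297959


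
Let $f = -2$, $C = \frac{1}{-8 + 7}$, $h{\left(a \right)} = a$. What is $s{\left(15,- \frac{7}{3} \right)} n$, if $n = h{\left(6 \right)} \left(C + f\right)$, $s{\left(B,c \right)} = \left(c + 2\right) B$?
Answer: $90$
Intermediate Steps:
$C = -1$ ($C = \frac{1}{-1} = -1$)
$s{\left(B,c \right)} = B \left(2 + c\right)$ ($s{\left(B,c \right)} = \left(2 + c\right) B = B \left(2 + c\right)$)
$n = -18$ ($n = 6 \left(-1 - 2\right) = 6 \left(-3\right) = -18$)
$s{\left(15,- \frac{7}{3} \right)} n = 15 \left(2 - \frac{7}{3}\right) \left(-18\right) = 15 \left(- \frac{1}{3}\right) \left(-18\right) = \left(-5\right) \left(-18\right) = 90$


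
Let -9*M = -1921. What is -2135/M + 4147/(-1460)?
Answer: -36020287/2804660 ≈ -12.843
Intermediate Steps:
M = 1921/9 (M = -⅑*(-1921) = 1921/9 ≈ 213.44)
-2135/M + 4147/(-1460) = -2135/1921/9 + 4147/(-1460) = -2135*9/1921 + 4147*(-1/1460) = -19215/1921 - 4147/1460 = -36020287/2804660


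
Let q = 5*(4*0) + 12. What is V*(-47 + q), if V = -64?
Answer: 2240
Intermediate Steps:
q = 12 (q = 5*0 + 12 = 0 + 12 = 12)
V*(-47 + q) = -64*(-47 + 12) = -64*(-35) = 2240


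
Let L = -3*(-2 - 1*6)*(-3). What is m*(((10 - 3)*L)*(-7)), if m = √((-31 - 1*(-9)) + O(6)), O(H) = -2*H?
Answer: 3528*I*√34 ≈ 20572.0*I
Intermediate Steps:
L = -72 (L = -3*(-2 - 6)*(-3) = -3*(-8)*(-3) = 24*(-3) = -72)
m = I*√34 (m = √((-31 - 1*(-9)) - 2*6) = √((-31 + 9) - 12) = √(-22 - 12) = √(-34) = I*√34 ≈ 5.8309*I)
m*(((10 - 3)*L)*(-7)) = (I*√34)*(((10 - 3)*(-72))*(-7)) = (I*√34)*((7*(-72))*(-7)) = (I*√34)*(-504*(-7)) = (I*√34)*3528 = 3528*I*√34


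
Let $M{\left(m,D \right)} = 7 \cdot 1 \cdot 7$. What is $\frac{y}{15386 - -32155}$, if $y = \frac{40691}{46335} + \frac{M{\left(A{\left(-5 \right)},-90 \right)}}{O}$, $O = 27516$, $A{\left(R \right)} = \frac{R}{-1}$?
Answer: $\frac{124658219}{6734731273140} \approx 1.851 \cdot 10^{-5}$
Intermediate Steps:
$A{\left(R \right)} = - R$ ($A{\left(R \right)} = R \left(-1\right) = - R$)
$M{\left(m,D \right)} = 49$ ($M{\left(m,D \right)} = 7 \cdot 7 = 49$)
$y = \frac{124658219}{141661540}$ ($y = \frac{40691}{46335} + \frac{49}{27516} = \frac{124658219}{141661540} \approx 0.87997$)
$\frac{y}{15386 - -32155} = \frac{124658219}{141661540 \left(15386 - -32155\right)} = \frac{124658219}{141661540 \left(15386 + 32155\right)} = \frac{124658219}{141661540 \cdot 47541} = \frac{124658219}{141661540} \cdot \frac{1}{47541} = \frac{124658219}{6734731273140}$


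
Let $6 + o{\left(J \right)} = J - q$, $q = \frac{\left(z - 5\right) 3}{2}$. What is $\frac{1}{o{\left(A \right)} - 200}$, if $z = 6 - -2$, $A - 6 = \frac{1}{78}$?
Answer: $- \frac{39}{7975} \approx -0.0048903$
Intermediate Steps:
$A = \frac{469}{78}$ ($A = 6 + \frac{1}{78} = \frac{469}{78} \approx 6.0128$)
$z = 8$ ($z = 6 + 2 = 8$)
$q = \frac{9}{2}$ ($q = \frac{\left(8 - 5\right) 3}{2} = 3 \cdot 3 \cdot \frac{1}{2} = 9 \cdot \frac{1}{2} = \frac{9}{2} \approx 4.5$)
$o{\left(J \right)} = - \frac{21}{2} + J$ ($o{\left(J \right)} = -6 + \left(J - \frac{9}{2}\right) = -6 + \left(- \frac{9}{2} + J\right) = - \frac{21}{2} + J$)
$\frac{1}{o{\left(A \right)} - 200} = \frac{1}{\left(- \frac{21}{2} + \frac{469}{78}\right) - 200} = \frac{1}{- \frac{175}{39} - 200} = \frac{1}{- \frac{7975}{39}} = - \frac{39}{7975}$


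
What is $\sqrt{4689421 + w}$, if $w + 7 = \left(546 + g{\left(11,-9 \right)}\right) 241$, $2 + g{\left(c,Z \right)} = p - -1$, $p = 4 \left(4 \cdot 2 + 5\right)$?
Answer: $\sqrt{4833291} \approx 2198.5$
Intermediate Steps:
$p = 52$ ($p = 4 \left(8 + 5\right) = 4 \cdot 13 = 52$)
$g{\left(c,Z \right)} = 51$ ($g{\left(c,Z \right)} = -2 + \left(52 - -1\right) = -2 + \left(52 + 1\right) = -2 + 53 = 51$)
$w = 143870$ ($w = -7 + \left(546 + 51\right) 241 = -7 + 597 \cdot 241 = -7 + 143877 = 143870$)
$\sqrt{4689421 + w} = \sqrt{4689421 + 143870} = \sqrt{4833291}$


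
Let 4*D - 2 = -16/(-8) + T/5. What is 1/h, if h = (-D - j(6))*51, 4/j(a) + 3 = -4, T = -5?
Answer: -28/255 ≈ -0.10980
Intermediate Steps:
j(a) = -4/7 (j(a) = 4/(-3 - 4) = 4/(-7) = 4*(-1/7) = -4/7)
D = 3/4 (D = 1/2 + (-16/(-8) - 5/5)/4 = 1/2 + (-16*(-1/8) - 5*1/5)/4 = 1/2 + (2 - 1)/4 = 1/2 + (1/4)*1 = 1/2 + 1/4 = 3/4 ≈ 0.75000)
h = -255/28 (h = (-1*3/4 - 1*(-4/7))*51 = (-3/4 + 4/7)*51 = -5/28*51 = -255/28 ≈ -9.1071)
1/h = 1/(-255/28) = -28/255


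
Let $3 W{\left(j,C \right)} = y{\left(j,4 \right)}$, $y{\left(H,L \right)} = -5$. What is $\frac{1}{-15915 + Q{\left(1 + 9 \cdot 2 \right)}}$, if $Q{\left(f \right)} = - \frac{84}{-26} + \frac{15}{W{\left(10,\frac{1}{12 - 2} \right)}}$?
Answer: $- \frac{13}{206970} \approx -6.2811 \cdot 10^{-5}$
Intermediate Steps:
$W{\left(j,C \right)} = - \frac{5}{3}$ ($W{\left(j,C \right)} = \frac{1}{3} \left(-5\right) = - \frac{5}{3}$)
$Q{\left(f \right)} = - \frac{75}{13}$ ($Q{\left(f \right)} = - \frac{84}{-26} + \frac{15}{- \frac{5}{3}} = \left(-84\right) \left(- \frac{1}{26}\right) + 15 \left(- \frac{3}{5}\right) = \frac{42}{13} - 9 = - \frac{75}{13}$)
$\frac{1}{-15915 + Q{\left(1 + 9 \cdot 2 \right)}} = \frac{1}{-15915 - \frac{75}{13}} = \frac{1}{- \frac{206970}{13}} = - \frac{13}{206970}$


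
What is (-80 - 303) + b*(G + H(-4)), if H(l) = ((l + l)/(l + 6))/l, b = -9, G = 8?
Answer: -464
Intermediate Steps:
H(l) = 2/(6 + l) (H(l) = ((2*l)/(6 + l))/l = (2*l/(6 + l))/l = 2/(6 + l))
(-80 - 303) + b*(G + H(-4)) = (-80 - 303) - 9*(8 + 2/(6 - 4)) = -383 - 9*(8 + 2/2) = -383 - 9*(8 + 2*(½)) = -383 - 9*(8 + 1) = -383 - 9*9 = -383 - 81 = -464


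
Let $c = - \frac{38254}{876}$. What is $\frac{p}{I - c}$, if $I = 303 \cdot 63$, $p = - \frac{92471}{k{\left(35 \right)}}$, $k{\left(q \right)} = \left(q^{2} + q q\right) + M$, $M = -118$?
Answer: $- \frac{20251149}{9771207094} \approx -0.0020725$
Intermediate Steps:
$k{\left(q \right)} = -118 + 2 q^{2}$ ($k{\left(q \right)} = \left(q^{2} + q q\right) - 118 = \left(q^{2} + q^{2}\right) - 118 = 2 q^{2} - 118 = -118 + 2 q^{2}$)
$p = - \frac{92471}{2332}$ ($p = - \frac{92471}{-118 + 2 \cdot 35^{2}} = - \frac{92471}{-118 + 2 \cdot 1225} = - \frac{92471}{-118 + 2450} = - \frac{92471}{2332} \approx -39.653$)
$I = 19089$
$c = - \frac{19127}{438}$ ($c = \left(-38254\right) \frac{1}{876} = - \frac{19127}{438} \approx -43.669$)
$\frac{p}{I - c} = - \frac{92471}{2332 \left(19089 - - \frac{19127}{438}\right)} = - \frac{92471}{2332 \left(19089 + \frac{19127}{438}\right)} = - \frac{92471}{2332 \cdot \frac{8380109}{438}} = \left(- \frac{92471}{2332}\right) \frac{438}{8380109} = - \frac{20251149}{9771207094}$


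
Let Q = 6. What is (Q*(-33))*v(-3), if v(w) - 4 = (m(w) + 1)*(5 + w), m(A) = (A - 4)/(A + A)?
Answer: -1650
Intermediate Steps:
m(A) = (-4 + A)/(2*A) (m(A) = (-4 + A)/((2*A)) = (-4 + A)*(1/(2*A)) = (-4 + A)/(2*A))
v(w) = 4 + (1 + (-4 + w)/(2*w))*(5 + w) (v(w) = 4 + ((-4 + w)/(2*w) + 1)*(5 + w) = 4 + (1 + (-4 + w)/(2*w))*(5 + w))
(Q*(-33))*v(-3) = (6*(-33))*(19/2 - 10/(-3) + (3/2)*(-3)) = -198*(19/2 - 10*(-1/3) - 9/2) = -198*(19/2 + 10/3 - 9/2) = -198*25/3 = -1650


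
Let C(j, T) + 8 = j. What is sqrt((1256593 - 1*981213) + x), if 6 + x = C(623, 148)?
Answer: sqrt(275989) ≈ 525.35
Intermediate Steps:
C(j, T) = -8 + j
x = 609 (x = -6 + (-8 + 623) = -6 + 615 = 609)
sqrt((1256593 - 1*981213) + x) = sqrt((1256593 - 1*981213) + 609) = sqrt((1256593 - 981213) + 609) = sqrt(275380 + 609) = sqrt(275989)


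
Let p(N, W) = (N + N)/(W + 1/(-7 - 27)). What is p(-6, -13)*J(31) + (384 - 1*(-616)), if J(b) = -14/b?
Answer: 13727288/13733 ≈ 999.58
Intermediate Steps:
p(N, W) = 2*N/(-1/34 + W) (p(N, W) = (2*N)/(W + 1/(-34)) = (2*N)/(W - 1/34) = (2*N)/(-1/34 + W) = 2*N/(-1/34 + W))
p(-6, -13)*J(31) + (384 - 1*(-616)) = (68*(-6)/(-1 + 34*(-13)))*(-14/31) + (384 - 1*(-616)) = (68*(-6)/(-1 - 442))*(-14*1/31) + (384 + 616) = (68*(-6)/(-443))*(-14/31) + 1000 = (68*(-6)*(-1/443))*(-14/31) + 1000 = (408/443)*(-14/31) + 1000 = -5712/13733 + 1000 = 13727288/13733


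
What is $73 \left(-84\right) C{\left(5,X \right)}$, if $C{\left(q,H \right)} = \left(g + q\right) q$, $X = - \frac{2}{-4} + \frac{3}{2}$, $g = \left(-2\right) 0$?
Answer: $-153300$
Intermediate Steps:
$g = 0$
$X = 2$ ($X = \left(-2\right) \left(- \frac{1}{4}\right) + 3 \cdot \frac{1}{2} = \frac{1}{2} + \frac{3}{2} = 2$)
$C{\left(q,H \right)} = q^{2}$ ($C{\left(q,H \right)} = \left(0 + q\right) q = q q = q^{2}$)
$73 \left(-84\right) C{\left(5,X \right)} = 73 \left(-84\right) 5^{2} = \left(-6132\right) 25 = -153300$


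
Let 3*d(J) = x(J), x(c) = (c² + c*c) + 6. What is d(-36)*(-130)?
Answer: -112580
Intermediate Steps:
x(c) = 6 + 2*c² (x(c) = (c² + c²) + 6 = 2*c² + 6 = 6 + 2*c²)
d(J) = 2 + 2*J²/3 (d(J) = (6 + 2*J²)/3 = 2 + 2*J²/3)
d(-36)*(-130) = (2 + (⅔)*(-36)²)*(-130) = (2 + (⅔)*1296)*(-130) = (2 + 864)*(-130) = 866*(-130) = -112580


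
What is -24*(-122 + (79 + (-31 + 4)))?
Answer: 1680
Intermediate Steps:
-24*(-122 + (79 + (-31 + 4))) = -24*(-122 + (79 - 27)) = -24*(-122 + 52) = -24*(-70) = 1680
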